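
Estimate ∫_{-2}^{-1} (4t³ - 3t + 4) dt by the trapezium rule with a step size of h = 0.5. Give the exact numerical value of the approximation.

-7.25

h = (-1 − (-2))/2 = 0.5.
Nodes t₀,…,t₂ = -2, -1.5, -1.
f(t) = 4t³ - 3t + 4: f₀=-22, f₁=-5, f₂=3.
(h/2)·[f₀ + 2f₁ + f₂] = 0.25·(-29) = -7.25.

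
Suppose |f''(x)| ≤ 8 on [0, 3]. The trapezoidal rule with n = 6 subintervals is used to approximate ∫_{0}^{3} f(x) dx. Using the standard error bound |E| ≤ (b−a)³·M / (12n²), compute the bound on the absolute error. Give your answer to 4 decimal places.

0.5000

|E| ≤ (3)³·8 / (12·6²) = 216/432 = 0.5000.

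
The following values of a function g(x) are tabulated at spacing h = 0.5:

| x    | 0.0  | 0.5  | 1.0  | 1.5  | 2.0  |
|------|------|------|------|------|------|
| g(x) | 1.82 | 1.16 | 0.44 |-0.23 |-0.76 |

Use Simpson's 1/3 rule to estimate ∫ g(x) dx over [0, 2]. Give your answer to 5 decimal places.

h = 0.5, n = 4.
(h/3)·[y₀ + 4y₁ + 2y₂ + 4y₃ + y₄] = 0.166667·(5.66) = 0.94333.

0.94333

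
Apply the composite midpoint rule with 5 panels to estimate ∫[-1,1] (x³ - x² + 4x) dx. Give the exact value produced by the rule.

-0.64

h = (1 − (-1))/5 = 0.4.
Midpoints m₁,…,m₅ = -0.8, -0.4, 0, 0.4, 0.8.
f(m₁)=-4.352, f(m₂)=-1.824, f(m₃)=0, f(m₄)=1.504, f(m₅)=3.072.
h·[f(m₁) + f(m₂) + f(m₃) + f(m₄) + f(m₅)] = 0.4·(-1.6) = -0.64.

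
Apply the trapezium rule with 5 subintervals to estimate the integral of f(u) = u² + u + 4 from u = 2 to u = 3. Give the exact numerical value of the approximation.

12.84

h = (3 − 2)/5 = 0.2.
Nodes u₀,…,u₅ = 2, 2.2, 2.4, 2.6, 2.8, 3.
f(u) = u² + u + 4: f₀=10, f₁=11.04, f₂=12.16, f₃=13.36, f₄=14.64, f₅=16.
(h/2)·[f₀ + 2f₁ + 2f₂ + 2f₃ + 2f₄ + f₅] = 0.1·(128.4) = 12.84.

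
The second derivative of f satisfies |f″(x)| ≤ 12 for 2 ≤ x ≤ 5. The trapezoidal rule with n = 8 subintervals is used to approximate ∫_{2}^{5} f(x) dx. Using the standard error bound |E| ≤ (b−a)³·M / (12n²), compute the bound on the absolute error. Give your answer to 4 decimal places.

|E| ≤ (3)³·12 / (12·8²) = 324/768 = 0.4219.

0.4219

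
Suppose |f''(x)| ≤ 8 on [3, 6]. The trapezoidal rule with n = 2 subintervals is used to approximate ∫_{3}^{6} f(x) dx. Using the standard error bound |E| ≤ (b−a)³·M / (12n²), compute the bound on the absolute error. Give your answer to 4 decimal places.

4.5000

|E| ≤ (3)³·8 / (12·2²) = 216/48 = 4.5000.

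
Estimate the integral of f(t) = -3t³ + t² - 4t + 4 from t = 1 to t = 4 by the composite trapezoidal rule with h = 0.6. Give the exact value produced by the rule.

h = (4 − 1)/5 = 0.6.
Nodes t₀,…,t₅ = 1, 1.6, 2.2, 2.8, 3.4, 4.
f(t) = -3t³ + t² - 4t + 4: f₀=-2, f₁=-12.128, f₂=-31.904, f₃=-65.216, f₄=-115.952, f₅=-188.
(h/2)·[f₀ + 2f₁ + 2f₂ + 2f₃ + 2f₄ + f₅] = 0.3·(-640.4) = -192.12.

-192.12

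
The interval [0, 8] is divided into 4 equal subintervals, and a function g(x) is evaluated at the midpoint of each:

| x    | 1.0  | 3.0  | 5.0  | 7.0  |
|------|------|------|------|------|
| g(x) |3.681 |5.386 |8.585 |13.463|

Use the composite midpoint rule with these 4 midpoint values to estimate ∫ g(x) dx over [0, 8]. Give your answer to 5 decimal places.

h = 2, n = 4.
h·[y(m₁) + y(m₂) + y(m₃) + y(m₄)] = 2·(31.115) = 62.23000.

62.23000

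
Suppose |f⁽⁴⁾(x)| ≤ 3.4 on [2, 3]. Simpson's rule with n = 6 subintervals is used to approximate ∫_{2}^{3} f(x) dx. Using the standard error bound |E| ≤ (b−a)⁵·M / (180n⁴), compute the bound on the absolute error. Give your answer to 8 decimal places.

0.00001457

|E| ≤ (1)⁵·3.4 / (180·6⁴) = 3.4/233280 = 0.00001457.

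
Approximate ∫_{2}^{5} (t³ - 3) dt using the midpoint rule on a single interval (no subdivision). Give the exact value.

M = (b−a)·f(3.5) = 3·(39.875) = 119.625.

119.625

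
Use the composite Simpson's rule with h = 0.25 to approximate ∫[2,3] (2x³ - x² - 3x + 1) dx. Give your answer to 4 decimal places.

h = (3 − 2)/4 = 0.25.
Nodes x₀,…,x₄ = 2, 2.25, 2.5, 2.75, 3.
f(x) = 2x³ - x² - 3x + 1: f₀=7, f₁=11.96875, f₂=18.5, f₃=26.78125, f₄=37.
(h/3)·[f₀ + 4f₁ + 2f₂ + 4f₃ + f₄] = 0.083333·(236) = 19.6667.

19.6667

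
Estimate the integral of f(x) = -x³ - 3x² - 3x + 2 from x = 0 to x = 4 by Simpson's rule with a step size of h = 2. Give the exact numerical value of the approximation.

-144

h = (4 − 0)/2 = 2.
Nodes x₀,…,x₂ = 0, 2, 4.
f(x) = -x³ - 3x² - 3x + 2: f₀=2, f₁=-24, f₂=-122.
(h/3)·[f₀ + 4f₁ + f₂] = 0.666667·(-216) = -144.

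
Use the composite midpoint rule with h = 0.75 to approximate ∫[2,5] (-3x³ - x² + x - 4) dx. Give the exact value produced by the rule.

h = (5 − 2)/4 = 0.75.
Midpoints m₁,…,m₄ = 2.375, 3.125, 3.875, 4.625.
f(m₁)=-47.455078125, f(m₂)=-102.193359375, f(m₃)=-189.697265625, f(m₄)=-317.560546875.
h·[f(m₁) + f(m₂) + f(m₃) + f(m₄)] = 0.75·(-656.90625) = -492.6796875.

-492.6796875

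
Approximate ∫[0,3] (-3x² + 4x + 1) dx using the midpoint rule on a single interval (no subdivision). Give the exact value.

0.75

M = (b−a)·f(1.5) = 3·(0.25) = 0.75.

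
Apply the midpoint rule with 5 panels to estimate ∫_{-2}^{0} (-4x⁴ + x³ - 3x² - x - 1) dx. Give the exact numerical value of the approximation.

h = (0 − (-2))/5 = 0.4.
Midpoints m₁,…,m₅ = -1.8, -1.4, -1, -0.6, -0.2.
f(m₁)=-56.7424, f(m₂)=-23.5904, f(m₃)=-8, f(m₄)=-2.2144, f(m₅)=-0.9344.
h·[f(m₁) + f(m₂) + f(m₃) + f(m₄) + f(m₅)] = 0.4·(-91.4816) = -36.59264.

-36.59264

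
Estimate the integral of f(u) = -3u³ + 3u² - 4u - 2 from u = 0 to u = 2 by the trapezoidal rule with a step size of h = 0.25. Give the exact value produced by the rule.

-16.125

h = (2 − 0)/8 = 0.25.
Nodes u₀,…,u₈ = 0, 0.25, 0.5, 0.75, 1, 1.25, 1.5, 1.75, 2.
f(u) = -3u³ + 3u² - 4u - 2: f₀=-2, f₁=-2.859375, f₂=-3.625, f₃=-4.578125, f₄=-6, f₅=-8.171875, f₆=-11.375, f₇=-15.890625, f₈=-22.
(h/2)·[f₀ + 2f₁ + 2f₂ + 2f₃ + 2f₄ + 2f₅ + 2f₆ + 2f₇ + f₈] = 0.125·(-129) = -16.125.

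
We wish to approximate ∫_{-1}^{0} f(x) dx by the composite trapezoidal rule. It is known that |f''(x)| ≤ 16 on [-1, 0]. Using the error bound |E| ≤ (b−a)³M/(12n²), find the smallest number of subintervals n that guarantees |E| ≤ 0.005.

17

Need 16/(12n²) ≤ 0.005.
n² ≥ 16/(12·0.005) = 266.667 ⇒ n ≥ 16.3299, so the smallest n is 17.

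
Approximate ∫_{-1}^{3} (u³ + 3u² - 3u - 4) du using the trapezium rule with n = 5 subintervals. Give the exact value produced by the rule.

h = (3 − (-1))/5 = 0.8.
Nodes u₀,…,u₅ = -1, -0.2, 0.6, 1.4, 2.2, 3.
f(u) = u³ + 3u² - 3u - 4: f₀=1, f₁=-3.288, f₂=-4.504, f₃=0.424, f₄=14.568, f₅=41.
(h/2)·[f₀ + 2f₁ + 2f₂ + 2f₃ + 2f₄ + f₅] = 0.4·(56.4) = 22.56.

22.56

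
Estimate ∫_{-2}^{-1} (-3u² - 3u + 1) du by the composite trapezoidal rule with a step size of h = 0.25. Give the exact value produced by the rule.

-1.53125

h = (-1 − (-2))/4 = 0.25.
Nodes u₀,…,u₄ = -2, -1.75, -1.5, -1.25, -1.
f(u) = -3u² - 3u + 1: f₀=-5, f₁=-2.9375, f₂=-1.25, f₃=0.0625, f₄=1.
(h/2)·[f₀ + 2f₁ + 2f₂ + 2f₃ + f₄] = 0.125·(-12.25) = -1.53125.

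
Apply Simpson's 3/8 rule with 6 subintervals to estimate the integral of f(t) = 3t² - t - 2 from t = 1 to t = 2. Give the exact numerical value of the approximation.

h = (2 − 1)/6 = 0.166667.
Nodes t₀,…,t₆ = 1, 1.166667, 1.333333, 1.5, 1.666667, 1.833333, 2.
f(t) = 3t² - t - 2: f₀=0, f₁=0.916667, f₂=2, f₃=3.25, f₄=4.666667, f₅=6.25, f₆=8.
(3h/8)·[f₀ + 3f₁ + 3f₂ + 2f₃ + 3f₄ + 3f₅ + f₆] = 0.0625·(56) = 3.5.

3.5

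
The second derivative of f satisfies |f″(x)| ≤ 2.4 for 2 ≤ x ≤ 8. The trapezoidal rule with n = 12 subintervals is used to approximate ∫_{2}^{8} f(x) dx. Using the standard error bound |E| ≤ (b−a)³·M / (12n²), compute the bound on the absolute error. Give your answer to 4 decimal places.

|E| ≤ (6)³·2.4 / (12·12²) = 518.4/1728 = 0.3000.

0.3000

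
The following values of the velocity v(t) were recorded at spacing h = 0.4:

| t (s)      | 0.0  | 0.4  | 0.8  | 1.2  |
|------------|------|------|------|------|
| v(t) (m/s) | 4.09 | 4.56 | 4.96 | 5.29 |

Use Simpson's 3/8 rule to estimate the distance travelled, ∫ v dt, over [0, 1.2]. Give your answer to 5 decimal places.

h = 0.4, n = 3.
(3h/8)·[y₀ + 3y₁ + 3y₂ + y₃] = 0.15·(37.94) = 5.69100.

5.69100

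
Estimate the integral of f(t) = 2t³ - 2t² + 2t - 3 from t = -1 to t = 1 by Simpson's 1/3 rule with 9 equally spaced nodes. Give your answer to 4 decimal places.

-7.3333

h = (1 − (-1))/8 = 0.25.
Nodes t₀,…,t₈ = -1, -0.75, -0.5, -0.25, 0, 0.25, 0.5, 0.75, 1.
f(t) = 2t³ - 2t² + 2t - 3: f₀=-9, f₁=-6.46875, f₂=-4.75, f₃=-3.65625, f₄=-3, f₅=-2.59375, f₆=-2.25, f₇=-1.78125, f₈=-1.
(h/3)·[f₀ + 4f₁ + 2f₂ + 4f₃ + 2f₄ + 4f₅ + 2f₆ + 4f₇ + f₈] = 0.083333·(-88) = -7.3333.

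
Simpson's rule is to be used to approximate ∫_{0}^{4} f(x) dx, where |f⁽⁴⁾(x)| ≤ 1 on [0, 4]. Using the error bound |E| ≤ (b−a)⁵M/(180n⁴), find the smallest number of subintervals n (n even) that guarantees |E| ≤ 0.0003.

Need 1024/(180n⁴) ≤ 0.0003.
n⁴ ≥ 1024/(180·0.0003) = 18963 ⇒ n ≥ 11.7348, so the smallest even n is 12. (n must be even for Simpson's rule.)

12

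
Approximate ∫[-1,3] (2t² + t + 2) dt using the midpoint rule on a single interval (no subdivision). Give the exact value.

M = (b−a)·f(1) = 4·(5) = 20.

20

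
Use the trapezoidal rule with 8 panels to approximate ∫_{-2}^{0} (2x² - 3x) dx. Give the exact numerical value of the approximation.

h = (0 − (-2))/8 = 0.25.
Nodes x₀,…,x₈ = -2, -1.75, -1.5, -1.25, -1, -0.75, -0.5, -0.25, 0.
f(x) = 2x² - 3x: f₀=14, f₁=11.375, f₂=9, f₃=6.875, f₄=5, f₅=3.375, f₆=2, f₇=0.875, f₈=0.
(h/2)·[f₀ + 2f₁ + 2f₂ + 2f₃ + 2f₄ + 2f₅ + 2f₆ + 2f₇ + f₈] = 0.125·(91) = 11.375.

11.375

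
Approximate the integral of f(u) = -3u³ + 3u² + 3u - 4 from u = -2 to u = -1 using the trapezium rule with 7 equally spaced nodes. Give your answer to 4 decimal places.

h = (-1 − (-2))/6 = 0.166667.
Nodes u₀,…,u₆ = -2, -1.833333, -1.666667, -1.5, -1.333333, -1.166667, -1.
f(u) = -3u³ + 3u² + 3u - 4: f₀=26, f₁=19.069444, f₂=13.222222, f₃=8.375, f₄=4.444444, f₅=1.347222, f₆=-1.
(h/2)·[f₀ + 2f₁ + 2f₂ + 2f₃ + 2f₄ + 2f₅ + f₆] = 0.083333·(117.916667) = 9.8264.

9.8264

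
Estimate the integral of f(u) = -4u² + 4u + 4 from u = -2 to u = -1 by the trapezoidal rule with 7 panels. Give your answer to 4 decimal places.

-11.3469

h = (-1 − (-2))/7 = 0.142857.
Nodes u₀,…,u₇ = -2, -1.857143, -1.714286, -1.571429, -1.428571, -1.285714, -1.142857, -1.
f(u) = -4u² + 4u + 4: f₀=-20, f₁=-17.224490, f₂=-14.612245, f₃=-12.163265, f₄=-9.877551, f₅=-7.755102, f₆=-5.795918, f₇=-4.
(h/2)·[f₀ + 2f₁ + 2f₂ + 2f₃ + 2f₄ + 2f₅ + 2f₆ + f₇] = 0.071429·(-158.857143) = -11.3469.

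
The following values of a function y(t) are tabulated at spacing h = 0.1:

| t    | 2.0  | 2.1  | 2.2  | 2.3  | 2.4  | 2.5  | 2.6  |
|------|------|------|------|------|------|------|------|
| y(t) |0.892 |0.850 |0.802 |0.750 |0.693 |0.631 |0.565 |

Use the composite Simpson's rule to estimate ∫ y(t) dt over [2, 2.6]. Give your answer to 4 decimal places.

0.4457

h = 0.1, n = 6.
(h/3)·[y₀ + 4y₁ + 2y₂ + 4y₃ + 2y₄ + 4y₅ + y₆] = 0.033333·(13.371) = 0.4457.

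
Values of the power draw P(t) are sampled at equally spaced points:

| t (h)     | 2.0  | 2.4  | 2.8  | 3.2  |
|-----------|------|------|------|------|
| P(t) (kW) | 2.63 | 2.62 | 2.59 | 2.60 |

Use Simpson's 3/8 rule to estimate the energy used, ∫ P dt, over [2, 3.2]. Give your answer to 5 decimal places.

h = 0.4, n = 3.
(3h/8)·[y₀ + 3y₁ + 3y₂ + y₃] = 0.15·(20.86) = 3.12900.

3.12900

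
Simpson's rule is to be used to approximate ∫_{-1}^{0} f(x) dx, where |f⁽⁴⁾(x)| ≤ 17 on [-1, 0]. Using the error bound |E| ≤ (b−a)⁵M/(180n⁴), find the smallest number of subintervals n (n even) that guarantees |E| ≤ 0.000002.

Need 17/(180n⁴) ≤ 0.000002.
n⁴ ≥ 17/(180·0.000002) = 47222.2 ⇒ n ≥ 14.7413, so the smallest even n is 16. (n must be even for Simpson's rule.)

16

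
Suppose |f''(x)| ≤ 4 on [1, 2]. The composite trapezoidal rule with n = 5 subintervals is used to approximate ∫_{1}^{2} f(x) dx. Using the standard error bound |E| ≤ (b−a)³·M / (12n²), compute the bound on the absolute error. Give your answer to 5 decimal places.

0.01333

|E| ≤ (1)³·4 / (12·5²) = 4/300 = 0.01333.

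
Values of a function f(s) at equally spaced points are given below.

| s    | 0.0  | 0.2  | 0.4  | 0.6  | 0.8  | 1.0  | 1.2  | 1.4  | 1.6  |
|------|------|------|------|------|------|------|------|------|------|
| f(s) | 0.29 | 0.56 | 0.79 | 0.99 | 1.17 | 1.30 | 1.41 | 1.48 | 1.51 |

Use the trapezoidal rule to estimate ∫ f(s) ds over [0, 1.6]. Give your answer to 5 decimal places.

h = 0.2, n = 8.
(h/2)·[y₀ + 2y₁ + 2y₂ + 2y₃ + 2y₄ + 2y₅ + 2y₆ + 2y₇ + y₈] = 0.1·(17.20) = 1.72000.

1.72000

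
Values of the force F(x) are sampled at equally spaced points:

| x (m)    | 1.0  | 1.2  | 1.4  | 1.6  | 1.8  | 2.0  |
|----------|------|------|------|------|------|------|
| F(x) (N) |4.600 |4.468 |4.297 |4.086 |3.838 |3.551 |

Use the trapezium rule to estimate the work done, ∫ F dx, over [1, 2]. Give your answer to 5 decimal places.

h = 0.2, n = 5.
(h/2)·[y₀ + 2y₁ + 2y₂ + 2y₃ + 2y₄ + y₅] = 0.1·(41.529) = 4.15290.

4.15290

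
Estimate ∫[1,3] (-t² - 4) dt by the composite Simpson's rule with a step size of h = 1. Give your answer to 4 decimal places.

-16.6667

h = (3 − 1)/2 = 1.
Nodes t₀,…,t₂ = 1, 2, 3.
f(t) = -t² - 4: f₀=-5, f₁=-8, f₂=-13.
(h/3)·[f₀ + 4f₁ + f₂] = 0.333333·(-50) = -16.6667.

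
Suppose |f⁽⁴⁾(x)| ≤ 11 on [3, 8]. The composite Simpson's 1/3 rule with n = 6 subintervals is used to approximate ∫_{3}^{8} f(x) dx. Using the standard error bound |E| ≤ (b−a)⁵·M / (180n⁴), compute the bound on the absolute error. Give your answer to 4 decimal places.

0.1474

|E| ≤ (5)⁵·11 / (180·6⁴) = 34375/233280 = 0.1474.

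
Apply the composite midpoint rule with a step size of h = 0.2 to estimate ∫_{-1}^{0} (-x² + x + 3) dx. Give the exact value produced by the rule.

h = (0 − (-1))/5 = 0.2.
Midpoints m₁,…,m₅ = -0.9, -0.7, -0.5, -0.3, -0.1.
f(m₁)=1.29, f(m₂)=1.81, f(m₃)=2.25, f(m₄)=2.61, f(m₅)=2.89.
h·[f(m₁) + f(m₂) + f(m₃) + f(m₄) + f(m₅)] = 0.2·(10.85) = 2.17.

2.17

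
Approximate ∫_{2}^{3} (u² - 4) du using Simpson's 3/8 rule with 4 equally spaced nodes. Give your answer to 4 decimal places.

h = (3 − 2)/3 = 0.333333.
Nodes u₀,…,u₃ = 2, 2.333333, 2.666667, 3.
f(u) = u² - 4: f₀=0, f₁=1.444444, f₂=3.111111, f₃=5.
(3h/8)·[f₀ + 3f₁ + 3f₂ + f₃] = 0.125·(18.666667) = 2.3333.

2.3333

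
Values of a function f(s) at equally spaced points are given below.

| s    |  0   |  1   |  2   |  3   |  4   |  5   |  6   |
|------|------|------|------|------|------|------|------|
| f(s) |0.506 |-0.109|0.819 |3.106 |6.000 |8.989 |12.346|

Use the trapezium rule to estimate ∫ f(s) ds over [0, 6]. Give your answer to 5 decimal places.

25.23100

h = 1, n = 6.
(h/2)·[y₀ + 2y₁ + 2y₂ + 2y₃ + 2y₄ + 2y₅ + y₆] = 0.5·(50.462) = 25.23100.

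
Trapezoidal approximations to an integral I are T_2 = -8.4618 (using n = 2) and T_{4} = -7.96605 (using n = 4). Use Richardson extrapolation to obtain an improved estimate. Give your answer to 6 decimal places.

-7.800800

R = (4·T_{4} − T_2) / 3 = (4·(-7.96605) − (-8.4618))/3 = (-23.40240)/3 = -7.800800.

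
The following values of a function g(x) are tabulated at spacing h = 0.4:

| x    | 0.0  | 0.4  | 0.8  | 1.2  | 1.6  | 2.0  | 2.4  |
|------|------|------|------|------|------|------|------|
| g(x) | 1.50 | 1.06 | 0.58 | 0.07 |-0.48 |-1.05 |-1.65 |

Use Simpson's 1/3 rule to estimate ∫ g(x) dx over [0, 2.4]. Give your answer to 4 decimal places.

0.0493

h = 0.4, n = 6.
(h/3)·[y₀ + 4y₁ + 2y₂ + 4y₃ + 2y₄ + 4y₅ + y₆] = 0.133333·(0.37) = 0.0493.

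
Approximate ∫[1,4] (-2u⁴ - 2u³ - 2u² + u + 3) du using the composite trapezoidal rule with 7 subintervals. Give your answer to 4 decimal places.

h = (4 − 1)/7 = 0.428571.
Nodes u₀,…,u₇ = 1, 1.428571, 1.857143, 2.285714, 2.714286, 3.142857, 3.571429, 4.
f(u) = -2u⁴ - 2u³ - 2u² + u + 3: f₀=-2, f₁=-13.813828, f₂=-38.642232, f₃=-83.637234, f₄=-157.570179, f₅=-270.831737, f₆=-435.431903, f₇=-665.
(h/2)·[f₀ + 2f₁ + 2f₂ + 2f₃ + 2f₄ + 2f₅ + 2f₆ + f₇] = 0.214286·(-2666.854227) = -571.4688.

-571.4688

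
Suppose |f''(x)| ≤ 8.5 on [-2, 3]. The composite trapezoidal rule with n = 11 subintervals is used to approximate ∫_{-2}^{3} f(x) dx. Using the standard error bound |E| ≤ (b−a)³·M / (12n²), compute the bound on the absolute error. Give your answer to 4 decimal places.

|E| ≤ (5)³·8.5 / (12·11²) = 1062.5/1452 = 0.7317.

0.7317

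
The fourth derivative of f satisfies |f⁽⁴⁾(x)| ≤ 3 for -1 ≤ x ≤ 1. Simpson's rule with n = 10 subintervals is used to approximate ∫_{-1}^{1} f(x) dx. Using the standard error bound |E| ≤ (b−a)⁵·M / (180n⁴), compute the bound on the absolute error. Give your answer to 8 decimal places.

0.00005333

|E| ≤ (2)⁵·3 / (180·10⁴) = 96/1800000 = 0.00005333.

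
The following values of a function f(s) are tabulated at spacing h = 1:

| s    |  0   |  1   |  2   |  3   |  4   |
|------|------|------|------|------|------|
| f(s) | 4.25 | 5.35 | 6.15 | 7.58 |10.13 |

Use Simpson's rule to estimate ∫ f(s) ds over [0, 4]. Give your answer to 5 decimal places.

h = 1, n = 4.
(h/3)·[y₀ + 4y₁ + 2y₂ + 4y₃ + y₄] = 0.333333·(78.40) = 26.13333.

26.13333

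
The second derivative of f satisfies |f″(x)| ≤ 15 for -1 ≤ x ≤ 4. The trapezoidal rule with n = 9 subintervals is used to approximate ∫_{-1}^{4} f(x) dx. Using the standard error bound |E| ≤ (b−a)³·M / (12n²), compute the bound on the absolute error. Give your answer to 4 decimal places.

1.9290

|E| ≤ (5)³·15 / (12·9²) = 1875/972 = 1.9290.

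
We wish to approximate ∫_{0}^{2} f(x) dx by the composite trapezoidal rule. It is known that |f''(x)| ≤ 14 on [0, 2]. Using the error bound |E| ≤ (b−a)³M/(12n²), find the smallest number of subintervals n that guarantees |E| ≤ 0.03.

18

Need 112/(12n²) ≤ 0.03.
n² ≥ 112/(12·0.03) = 311.111 ⇒ n ≥ 17.6383, so the smallest n is 18.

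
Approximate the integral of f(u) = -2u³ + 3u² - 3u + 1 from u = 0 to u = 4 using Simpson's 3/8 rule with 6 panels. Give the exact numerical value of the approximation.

h = (4 − 0)/6 = 0.666667.
Nodes u₀,…,u₆ = 0, 0.666667, 1.333333, 2, 2.666667, 3.333333, 4.
f(u) = -2u³ + 3u² - 3u + 1: f₀=1, f₁=-0.259259, f₂=-2.407407, f₃=-9, f₄=-23.592593, f₅=-49.740741, f₆=-91.
(3h/8)·[f₀ + 3f₁ + 3f₂ + 2f₃ + 3f₄ + 3f₅ + f₆] = 0.25·(-336) = -84.

-84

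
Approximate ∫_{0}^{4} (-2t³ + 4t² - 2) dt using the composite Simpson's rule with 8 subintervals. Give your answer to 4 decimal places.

-50.6667

h = (4 − 0)/8 = 0.5.
Nodes t₀,…,t₈ = 0, 0.5, 1, 1.5, 2, 2.5, 3, 3.5, 4.
f(t) = -2t³ + 4t² - 2: f₀=-2, f₁=-1.25, f₂=0, f₃=0.25, f₄=-2, f₅=-8.25, f₆=-20, f₇=-38.75, f₈=-66.
(h/3)·[f₀ + 4f₁ + 2f₂ + 4f₃ + 2f₄ + 4f₅ + 2f₆ + 4f₇ + f₈] = 0.166667·(-304) = -50.6667.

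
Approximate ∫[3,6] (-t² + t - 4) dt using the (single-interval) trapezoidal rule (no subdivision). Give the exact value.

-66

T = (b−a)/2 · [f(3) + f(6)] = 1.5·[(-10) + (-34)] = -66.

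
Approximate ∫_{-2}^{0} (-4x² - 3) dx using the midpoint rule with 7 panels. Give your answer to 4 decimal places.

-16.6122

h = (0 − (-2))/7 = 0.285714.
Midpoints m₁,…,m₇ = -1.857143, -1.571429, -1.285714, -1, -0.714286, -0.428571, -0.142857.
f(m₁)=-16.795918, f(m₂)=-12.877551, f(m₃)=-9.612245, f(m₄)=-7, f(m₅)=-5.040816, f(m₆)=-3.734694, f(m₇)=-3.081633.
h·[f(m₁) + f(m₂) + f(m₃) + f(m₄) + f(m₅) + f(m₆) + f(m₇)] = 0.285714·(-58.142857) = -16.6122.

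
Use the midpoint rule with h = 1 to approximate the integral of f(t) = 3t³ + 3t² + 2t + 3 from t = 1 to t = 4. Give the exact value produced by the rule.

h = (4 − 1)/3 = 1.
Midpoints m₁,…,m₃ = 1.5, 2.5, 3.5.
f(m₁)=22.875, f(m₂)=73.625, f(m₃)=175.375.
h·[f(m₁) + f(m₂) + f(m₃)] = 1·(271.875) = 271.875.

271.875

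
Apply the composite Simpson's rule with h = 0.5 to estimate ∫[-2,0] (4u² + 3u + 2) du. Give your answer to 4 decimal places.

8.6667

h = (0 − (-2))/4 = 0.5.
Nodes u₀,…,u₄ = -2, -1.5, -1, -0.5, 0.
f(u) = 4u² + 3u + 2: f₀=12, f₁=6.5, f₂=3, f₃=1.5, f₄=2.
(h/3)·[f₀ + 4f₁ + 2f₂ + 4f₃ + f₄] = 0.166667·(52) = 8.6667.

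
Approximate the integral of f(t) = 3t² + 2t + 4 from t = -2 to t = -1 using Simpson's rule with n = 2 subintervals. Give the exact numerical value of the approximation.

8

h = (-1 − (-2))/2 = 0.5.
Nodes t₀,…,t₂ = -2, -1.5, -1.
f(t) = 3t² + 2t + 4: f₀=12, f₁=7.75, f₂=5.
(h/3)·[f₀ + 4f₁ + f₂] = 0.166667·(48) = 8.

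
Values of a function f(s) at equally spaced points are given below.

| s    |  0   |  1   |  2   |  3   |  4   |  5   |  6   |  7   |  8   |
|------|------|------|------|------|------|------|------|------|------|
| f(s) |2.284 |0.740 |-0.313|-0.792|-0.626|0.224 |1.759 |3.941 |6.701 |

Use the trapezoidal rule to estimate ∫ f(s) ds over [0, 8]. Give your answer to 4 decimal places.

h = 1, n = 8.
(h/2)·[y₀ + 2y₁ + 2y₂ + 2y₃ + 2y₄ + 2y₅ + 2y₆ + 2y₇ + y₈] = 0.5·(18.851) = 9.4255.

9.4255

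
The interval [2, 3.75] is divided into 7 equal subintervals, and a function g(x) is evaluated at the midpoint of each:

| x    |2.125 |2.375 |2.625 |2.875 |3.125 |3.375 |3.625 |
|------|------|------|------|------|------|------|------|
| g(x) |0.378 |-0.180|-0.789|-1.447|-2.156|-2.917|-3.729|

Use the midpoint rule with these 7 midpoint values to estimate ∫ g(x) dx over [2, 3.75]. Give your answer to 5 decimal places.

-2.71000

h = 0.25, n = 7.
h·[y(m₁) + y(m₂) + y(m₃) + y(m₄) + y(m₅) + y(m₆) + y(m₇)] = 0.25·(-10.840) = -2.71000.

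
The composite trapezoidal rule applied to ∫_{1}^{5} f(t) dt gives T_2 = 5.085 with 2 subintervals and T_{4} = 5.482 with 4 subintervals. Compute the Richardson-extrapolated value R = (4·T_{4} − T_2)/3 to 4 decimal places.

R = (4·T_{4} − T_2) / 3 = (4·5.482 − 5.085)/3 = (16.843)/3 = 5.6143.

5.6143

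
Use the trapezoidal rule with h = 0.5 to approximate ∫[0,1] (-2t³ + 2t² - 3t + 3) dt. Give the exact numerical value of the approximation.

h = (1 − 0)/2 = 0.5.
Nodes t₀,…,t₂ = 0, 0.5, 1.
f(t) = -2t³ + 2t² - 3t + 3: f₀=3, f₁=1.75, f₂=0.
(h/2)·[f₀ + 2f₁ + f₂] = 0.25·(6.5) = 1.625.

1.625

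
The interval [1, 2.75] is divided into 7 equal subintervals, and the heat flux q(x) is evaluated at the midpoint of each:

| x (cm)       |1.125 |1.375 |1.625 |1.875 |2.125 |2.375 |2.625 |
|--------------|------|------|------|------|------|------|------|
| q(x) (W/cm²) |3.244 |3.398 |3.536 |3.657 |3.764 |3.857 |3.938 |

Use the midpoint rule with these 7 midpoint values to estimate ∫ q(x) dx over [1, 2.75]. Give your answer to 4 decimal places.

6.3485

h = 0.25, n = 7.
h·[y(m₁) + y(m₂) + y(m₃) + y(m₄) + y(m₅) + y(m₆) + y(m₇)] = 0.25·(25.394) = 6.3485.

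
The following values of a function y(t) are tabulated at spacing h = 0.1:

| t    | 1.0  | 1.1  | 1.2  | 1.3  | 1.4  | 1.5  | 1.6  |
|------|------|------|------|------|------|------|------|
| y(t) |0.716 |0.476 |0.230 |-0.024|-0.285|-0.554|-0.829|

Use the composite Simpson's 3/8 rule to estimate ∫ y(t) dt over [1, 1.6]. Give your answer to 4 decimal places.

-0.0210

h = 0.1, n = 6.
(3h/8)·[y₀ + 3y₁ + 3y₂ + 2y₃ + 3y₄ + 3y₅ + y₆] = 0.0375·(-0.560) = -0.0210.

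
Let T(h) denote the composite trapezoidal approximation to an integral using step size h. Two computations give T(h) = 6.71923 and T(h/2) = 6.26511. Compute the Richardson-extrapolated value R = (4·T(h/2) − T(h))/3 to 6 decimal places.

R = (4·T(h/2) − T(h)) / 3 = (4·6.26511 − 6.71923)/3 = (18.34121)/3 = 6.113737.

6.113737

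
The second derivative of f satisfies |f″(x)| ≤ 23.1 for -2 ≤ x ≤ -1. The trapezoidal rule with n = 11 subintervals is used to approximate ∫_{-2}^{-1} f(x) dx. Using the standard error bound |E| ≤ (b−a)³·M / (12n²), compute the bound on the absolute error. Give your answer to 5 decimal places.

|E| ≤ (1)³·23.1 / (12·11²) = 23.1/1452 = 0.01591.

0.01591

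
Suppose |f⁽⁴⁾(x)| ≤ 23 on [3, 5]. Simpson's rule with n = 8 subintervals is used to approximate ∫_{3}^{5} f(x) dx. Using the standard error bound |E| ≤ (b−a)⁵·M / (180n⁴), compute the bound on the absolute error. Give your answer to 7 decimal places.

|E| ≤ (2)⁵·23 / (180·8⁴) = 736/737280 = 0.0009983.

0.0009983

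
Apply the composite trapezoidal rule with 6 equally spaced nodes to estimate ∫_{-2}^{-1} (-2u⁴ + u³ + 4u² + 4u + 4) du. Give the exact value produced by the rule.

-9.00656

h = (-1 − (-2))/5 = 0.2.
Nodes u₀,…,u₅ = -2, -1.8, -1.6, -1.4, -1.2, -1.
f(u) = -2u⁴ + u³ + 4u² + 4u + 4: f₀=-28, f₁=-17.0672, f₂=-9.3632, f₃=-4.1872, f₄=-0.9152, f₅=1.
(h/2)·[f₀ + 2f₁ + 2f₂ + 2f₃ + 2f₄ + f₅] = 0.1·(-90.0656) = -9.00656.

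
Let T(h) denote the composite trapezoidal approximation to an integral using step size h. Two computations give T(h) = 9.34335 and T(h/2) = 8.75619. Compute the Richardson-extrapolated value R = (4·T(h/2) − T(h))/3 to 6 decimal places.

R = (4·T(h/2) − T(h)) / 3 = (4·8.75619 − 9.34335)/3 = (25.68141)/3 = 8.560470.

8.560470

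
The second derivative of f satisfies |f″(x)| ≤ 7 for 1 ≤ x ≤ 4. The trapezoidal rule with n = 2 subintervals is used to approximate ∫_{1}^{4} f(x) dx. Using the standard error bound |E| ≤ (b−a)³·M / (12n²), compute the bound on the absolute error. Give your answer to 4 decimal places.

3.9375

|E| ≤ (3)³·7 / (12·2²) = 189/48 = 3.9375.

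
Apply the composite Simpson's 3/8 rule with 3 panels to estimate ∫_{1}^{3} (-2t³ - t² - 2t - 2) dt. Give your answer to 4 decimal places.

-60.6667

h = (3 − 1)/3 = 0.666667.
Nodes t₀,…,t₃ = 1, 1.666667, 2.333333, 3.
f(t) = -2t³ - t² - 2t - 2: f₀=-7, f₁=-17.370370, f₂=-37.518519, f₃=-71.
(3h/8)·[f₀ + 3f₁ + 3f₂ + f₃] = 0.25·(-242.666667) = -60.6667.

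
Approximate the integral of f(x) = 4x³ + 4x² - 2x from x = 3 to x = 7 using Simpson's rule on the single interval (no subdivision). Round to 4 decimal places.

2701.3333

S = (b−a)/6 · [f(3) + 4f(5) + f(7)] = 0.666667·[138 + 4·590 + 1554] = 2701.3333.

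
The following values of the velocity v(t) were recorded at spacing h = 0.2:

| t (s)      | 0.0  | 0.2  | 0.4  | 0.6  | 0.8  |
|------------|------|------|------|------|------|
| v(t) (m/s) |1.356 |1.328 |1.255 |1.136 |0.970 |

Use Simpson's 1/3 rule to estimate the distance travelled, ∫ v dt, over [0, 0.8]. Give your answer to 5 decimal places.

0.97947

h = 0.2, n = 4.
(h/3)·[y₀ + 4y₁ + 2y₂ + 4y₃ + y₄] = 0.066667·(14.692) = 0.97947.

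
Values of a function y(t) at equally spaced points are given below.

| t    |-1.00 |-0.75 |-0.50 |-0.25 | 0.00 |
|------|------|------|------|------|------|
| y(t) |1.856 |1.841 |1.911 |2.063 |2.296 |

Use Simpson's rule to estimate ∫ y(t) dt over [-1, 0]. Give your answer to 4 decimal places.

1.9658

h = 0.25, n = 4.
(h/3)·[y₀ + 4y₁ + 2y₂ + 4y₃ + y₄] = 0.083333·(23.590) = 1.9658.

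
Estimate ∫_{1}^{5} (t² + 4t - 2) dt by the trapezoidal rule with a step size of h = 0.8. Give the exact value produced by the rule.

81.76

h = (5 − 1)/5 = 0.8.
Nodes t₀,…,t₅ = 1, 1.8, 2.6, 3.4, 4.2, 5.
f(t) = t² + 4t - 2: f₀=3, f₁=8.44, f₂=15.16, f₃=23.16, f₄=32.44, f₅=43.
(h/2)·[f₀ + 2f₁ + 2f₂ + 2f₃ + 2f₄ + f₅] = 0.4·(204.4) = 81.76.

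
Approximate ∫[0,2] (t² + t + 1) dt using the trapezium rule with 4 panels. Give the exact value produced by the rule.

6.75

h = (2 − 0)/4 = 0.5.
Nodes t₀,…,t₄ = 0, 0.5, 1, 1.5, 2.
f(t) = t² + t + 1: f₀=1, f₁=1.75, f₂=3, f₃=4.75, f₄=7.
(h/2)·[f₀ + 2f₁ + 2f₂ + 2f₃ + f₄] = 0.25·(27) = 6.75.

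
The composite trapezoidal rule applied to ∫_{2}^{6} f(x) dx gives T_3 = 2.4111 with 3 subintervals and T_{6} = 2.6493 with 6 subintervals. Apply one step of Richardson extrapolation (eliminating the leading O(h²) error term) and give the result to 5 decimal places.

2.72870

R = (4·T_{6} − T_3) / 3 = (4·2.6493 − 2.4111)/3 = (8.1861)/3 = 2.72870.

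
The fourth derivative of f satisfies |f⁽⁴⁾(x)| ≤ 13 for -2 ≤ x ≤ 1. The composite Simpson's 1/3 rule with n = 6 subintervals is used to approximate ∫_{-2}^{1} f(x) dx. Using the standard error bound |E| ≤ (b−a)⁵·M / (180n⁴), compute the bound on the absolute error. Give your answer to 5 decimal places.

0.01354

|E| ≤ (3)⁵·13 / (180·6⁴) = 3159/233280 = 0.01354.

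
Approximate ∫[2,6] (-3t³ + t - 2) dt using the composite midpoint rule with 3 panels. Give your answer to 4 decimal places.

-930.6667

h = (6 − 2)/3 = 1.333333.
Midpoints m₁,…,m₃ = 2.666667, 4, 5.333333.
f(m₁)=-56.222222, f(m₂)=-190, f(m₃)=-451.777778.
h·[f(m₁) + f(m₂) + f(m₃)] = 1.333333·(-698) = -930.6667.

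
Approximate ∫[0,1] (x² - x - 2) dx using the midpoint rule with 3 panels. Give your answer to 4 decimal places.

h = (1 − 0)/3 = 0.333333.
Midpoints m₁,…,m₃ = 0.166667, 0.5, 0.833333.
f(m₁)=-2.138889, f(m₂)=-2.25, f(m₃)=-2.138889.
h·[f(m₁) + f(m₂) + f(m₃)] = 0.333333·(-6.527778) = -2.1759.

-2.1759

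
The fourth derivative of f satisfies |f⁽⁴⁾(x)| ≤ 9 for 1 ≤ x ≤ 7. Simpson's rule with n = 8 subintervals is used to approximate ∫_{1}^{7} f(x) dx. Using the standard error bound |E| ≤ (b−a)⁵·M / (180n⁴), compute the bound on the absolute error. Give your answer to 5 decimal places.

0.09492

|E| ≤ (6)⁵·9 / (180·8⁴) = 69984/737280 = 0.09492.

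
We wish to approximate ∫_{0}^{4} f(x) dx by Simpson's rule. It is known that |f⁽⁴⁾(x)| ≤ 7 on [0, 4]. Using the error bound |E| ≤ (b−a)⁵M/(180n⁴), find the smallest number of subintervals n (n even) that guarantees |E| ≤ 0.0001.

Need 7168/(180n⁴) ≤ 0.0001.
n⁴ ≥ 7168/(180·0.0001) = 398222 ⇒ n ≥ 25.1207, so the smallest even n is 26. (n must be even for Simpson's rule.)

26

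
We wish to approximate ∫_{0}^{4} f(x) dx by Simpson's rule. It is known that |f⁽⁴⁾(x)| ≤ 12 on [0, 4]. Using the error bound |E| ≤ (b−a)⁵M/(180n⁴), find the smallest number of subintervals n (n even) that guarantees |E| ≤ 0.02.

Need 12288/(180n⁴) ≤ 0.02.
n⁴ ≥ 12288/(180·0.02) = 3413.33 ⇒ n ≥ 7.6435, so the smallest even n is 8. (n must be even for Simpson's rule.)

8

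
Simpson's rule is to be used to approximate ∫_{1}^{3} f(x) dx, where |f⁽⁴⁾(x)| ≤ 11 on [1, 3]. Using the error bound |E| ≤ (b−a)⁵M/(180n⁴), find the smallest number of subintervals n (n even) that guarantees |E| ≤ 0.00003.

16

Need 352/(180n⁴) ≤ 0.00003.
n⁴ ≥ 352/(180·0.00003) = 65185.2 ⇒ n ≥ 15.9785, so the smallest even n is 16. (n must be even for Simpson's rule.)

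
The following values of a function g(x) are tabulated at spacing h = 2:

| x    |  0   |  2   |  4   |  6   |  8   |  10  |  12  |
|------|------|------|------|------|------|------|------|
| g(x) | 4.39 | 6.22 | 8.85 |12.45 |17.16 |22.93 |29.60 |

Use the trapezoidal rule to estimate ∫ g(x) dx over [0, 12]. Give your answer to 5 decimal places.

169.21000

h = 2, n = 6.
(h/2)·[y₀ + 2y₁ + 2y₂ + 2y₃ + 2y₄ + 2y₅ + y₆] = 1·(169.21) = 169.21000.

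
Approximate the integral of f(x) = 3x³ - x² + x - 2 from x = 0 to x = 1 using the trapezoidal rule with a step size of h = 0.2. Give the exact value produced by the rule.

h = (1 − 0)/5 = 0.2.
Nodes x₀,…,x₅ = 0, 0.2, 0.4, 0.6, 0.8, 1.
f(x) = 3x³ - x² + x - 2: f₀=-2, f₁=-1.816, f₂=-1.568, f₃=-1.112, f₄=-0.304, f₅=1.
(h/2)·[f₀ + 2f₁ + 2f₂ + 2f₃ + 2f₄ + f₅] = 0.1·(-10.6) = -1.06.

-1.06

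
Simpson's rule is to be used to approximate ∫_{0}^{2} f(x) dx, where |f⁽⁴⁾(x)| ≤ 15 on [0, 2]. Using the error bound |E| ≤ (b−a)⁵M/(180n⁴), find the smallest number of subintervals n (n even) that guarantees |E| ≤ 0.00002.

20

Need 480/(180n⁴) ≤ 0.00002.
n⁴ ≥ 480/(180·0.00002) = 133333 ⇒ n ≥ 19.1089, so the smallest even n is 20. (n must be even for Simpson's rule.)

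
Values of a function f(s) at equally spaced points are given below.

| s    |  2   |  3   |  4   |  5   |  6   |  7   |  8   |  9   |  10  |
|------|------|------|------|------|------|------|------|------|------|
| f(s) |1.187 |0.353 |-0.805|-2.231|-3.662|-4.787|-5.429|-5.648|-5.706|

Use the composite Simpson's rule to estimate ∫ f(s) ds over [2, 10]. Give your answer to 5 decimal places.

-24.52100

h = 1, n = 8.
(h/3)·[y₀ + 4y₁ + 2y₂ + 4y₃ + 2y₄ + 4y₅ + 2y₆ + 4y₇ + y₈] = 0.333333·(-73.563) = -24.52100.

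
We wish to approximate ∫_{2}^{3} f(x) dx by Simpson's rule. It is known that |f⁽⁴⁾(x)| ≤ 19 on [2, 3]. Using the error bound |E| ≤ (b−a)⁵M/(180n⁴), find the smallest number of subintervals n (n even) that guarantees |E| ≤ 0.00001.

Need 19/(180n⁴) ≤ 0.00001.
n⁴ ≥ 19/(180·0.00001) = 10555.6 ⇒ n ≥ 10.1361, so the smallest even n is 12. (n must be even for Simpson's rule.)

12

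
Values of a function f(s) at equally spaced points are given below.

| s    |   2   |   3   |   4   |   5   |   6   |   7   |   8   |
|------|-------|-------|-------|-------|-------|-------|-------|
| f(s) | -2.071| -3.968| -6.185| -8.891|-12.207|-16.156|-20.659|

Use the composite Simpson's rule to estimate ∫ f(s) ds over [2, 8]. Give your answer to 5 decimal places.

h = 1, n = 6.
(h/3)·[y₀ + 4y₁ + 2y₂ + 4y₃ + 2y₄ + 4y₅ + y₆] = 0.333333·(-175.574) = -58.52467.

-58.52467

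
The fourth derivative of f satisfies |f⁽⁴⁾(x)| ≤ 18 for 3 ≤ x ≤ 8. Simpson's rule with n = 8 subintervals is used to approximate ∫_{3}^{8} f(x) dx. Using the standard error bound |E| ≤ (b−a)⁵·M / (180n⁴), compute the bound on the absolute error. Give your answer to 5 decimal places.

0.07629

|E| ≤ (5)⁵·18 / (180·8⁴) = 56250/737280 = 0.07629.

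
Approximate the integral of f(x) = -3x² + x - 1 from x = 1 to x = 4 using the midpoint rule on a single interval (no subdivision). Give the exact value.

-51.75

M = (b−a)·f(2.5) = 3·(-17.25) = -51.75.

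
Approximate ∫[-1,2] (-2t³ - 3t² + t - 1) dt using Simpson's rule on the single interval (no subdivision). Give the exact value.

-18

S = (b−a)/6 · [f(-1) + 4f(0.5) + f(2)] = 0.5·[(-3) + 4·(-1.5) + (-27)] = -18.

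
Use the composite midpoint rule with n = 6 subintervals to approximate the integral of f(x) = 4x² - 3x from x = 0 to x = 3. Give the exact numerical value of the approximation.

h = (3 − 0)/6 = 0.5.
Midpoints m₁,…,m₆ = 0.25, 0.75, 1.25, 1.75, 2.25, 2.75.
f(m₁)=-0.5, f(m₂)=0, f(m₃)=2.5, f(m₄)=7, f(m₅)=13.5, f(m₆)=22.
h·[f(m₁) + f(m₂) + f(m₃) + f(m₄) + f(m₅) + f(m₆)] = 0.5·(44.5) = 22.25.

22.25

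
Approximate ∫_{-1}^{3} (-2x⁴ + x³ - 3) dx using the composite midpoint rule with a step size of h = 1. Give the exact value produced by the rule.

-81.5

h = (3 − (-1))/4 = 1.
Midpoints m₁,…,m₄ = -0.5, 0.5, 1.5, 2.5.
f(m₁)=-3.25, f(m₂)=-3, f(m₃)=-9.75, f(m₄)=-65.5.
h·[f(m₁) + f(m₂) + f(m₃) + f(m₄)] = 1·(-81.5) = -81.5.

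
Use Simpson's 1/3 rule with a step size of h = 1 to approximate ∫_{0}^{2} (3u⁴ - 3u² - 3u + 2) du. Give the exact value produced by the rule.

10

h = (2 − 0)/2 = 1.
Nodes u₀,…,u₂ = 0, 1, 2.
f(u) = 3u⁴ - 3u² - 3u + 2: f₀=2, f₁=-1, f₂=32.
(h/3)·[f₀ + 4f₁ + f₂] = 0.333333·(30) = 10.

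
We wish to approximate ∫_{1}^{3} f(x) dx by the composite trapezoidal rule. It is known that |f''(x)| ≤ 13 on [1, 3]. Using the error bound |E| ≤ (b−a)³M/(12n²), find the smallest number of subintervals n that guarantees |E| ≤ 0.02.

21

Need 104/(12n²) ≤ 0.02.
n² ≥ 104/(12·0.02) = 433.333 ⇒ n ≥ 20.8167, so the smallest n is 21.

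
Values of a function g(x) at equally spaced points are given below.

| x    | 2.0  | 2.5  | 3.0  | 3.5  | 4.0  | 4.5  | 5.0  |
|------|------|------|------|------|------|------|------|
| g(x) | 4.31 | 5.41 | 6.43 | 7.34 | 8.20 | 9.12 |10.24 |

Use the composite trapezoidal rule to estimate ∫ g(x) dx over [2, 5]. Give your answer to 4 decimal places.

21.8875

h = 0.5, n = 6.
(h/2)·[y₀ + 2y₁ + 2y₂ + 2y₃ + 2y₄ + 2y₅ + y₆] = 0.25·(87.55) = 21.8875.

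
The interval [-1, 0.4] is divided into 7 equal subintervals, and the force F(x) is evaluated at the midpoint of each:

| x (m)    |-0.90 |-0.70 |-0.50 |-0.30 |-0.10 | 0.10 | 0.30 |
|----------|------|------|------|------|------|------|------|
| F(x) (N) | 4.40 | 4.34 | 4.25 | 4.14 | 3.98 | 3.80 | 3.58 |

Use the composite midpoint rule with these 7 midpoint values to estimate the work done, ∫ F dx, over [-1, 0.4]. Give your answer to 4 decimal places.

h = 0.2, n = 7.
h·[y(m₁) + y(m₂) + y(m₃) + y(m₄) + y(m₅) + y(m₆) + y(m₇)] = 0.2·(28.49) = 5.6980.

5.6980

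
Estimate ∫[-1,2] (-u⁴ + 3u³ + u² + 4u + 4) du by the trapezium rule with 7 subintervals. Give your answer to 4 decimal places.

h = (2 − (-1))/7 = 0.428571.
Nodes u₀,…,u₇ = -1, -0.571429, -0.142857, 0.285714, 0.714286, 1.142857, 1.571429, 2.
f(u) = -u⁴ + 3u³ + u² + 4u + 4: f₀=-3, f₁=1.374427, f₂=3.439817, f₃=5.287797, f₄=8.200333, f₅=12.649729, f₆=18.298626, f₇=24.
(h/2)·[f₀ + 2f₁ + 2f₂ + 2f₃ + 2f₄ + 2f₅ + 2f₆ + f₇] = 0.214286·(119.501458) = 25.6075.

25.6075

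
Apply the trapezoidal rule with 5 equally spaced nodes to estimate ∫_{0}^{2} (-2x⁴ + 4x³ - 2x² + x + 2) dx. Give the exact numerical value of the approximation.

h = (2 − 0)/4 = 0.5.
Nodes x₀,…,x₄ = 0, 0.5, 1, 1.5, 2.
f(x) = -2x⁴ + 4x³ - 2x² + x + 2: f₀=2, f₁=2.375, f₂=3, f₃=2.375, f₄=-4.
(h/2)·[f₀ + 2f₁ + 2f₂ + 2f₃ + f₄] = 0.25·(13.5) = 3.375.

3.375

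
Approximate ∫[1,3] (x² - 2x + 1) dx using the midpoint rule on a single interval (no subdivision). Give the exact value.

2

M = (b−a)·f(2) = 2·(1) = 2.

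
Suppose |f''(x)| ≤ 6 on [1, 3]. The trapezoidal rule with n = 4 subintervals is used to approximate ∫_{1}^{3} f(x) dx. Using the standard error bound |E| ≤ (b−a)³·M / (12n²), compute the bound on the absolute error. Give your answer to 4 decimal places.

|E| ≤ (2)³·6 / (12·4²) = 48/192 = 0.2500.

0.2500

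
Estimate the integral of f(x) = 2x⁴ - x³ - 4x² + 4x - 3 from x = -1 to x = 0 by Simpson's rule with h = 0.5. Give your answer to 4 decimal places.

h = (0 − (-1))/2 = 0.5.
Nodes x₀,…,x₂ = -1, -0.5, 0.
f(x) = 2x⁴ - x³ - 4x² + 4x - 3: f₀=-8, f₁=-5.75, f₂=-3.
(h/3)·[f₀ + 4f₁ + f₂] = 0.166667·(-34) = -5.6667.

-5.6667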